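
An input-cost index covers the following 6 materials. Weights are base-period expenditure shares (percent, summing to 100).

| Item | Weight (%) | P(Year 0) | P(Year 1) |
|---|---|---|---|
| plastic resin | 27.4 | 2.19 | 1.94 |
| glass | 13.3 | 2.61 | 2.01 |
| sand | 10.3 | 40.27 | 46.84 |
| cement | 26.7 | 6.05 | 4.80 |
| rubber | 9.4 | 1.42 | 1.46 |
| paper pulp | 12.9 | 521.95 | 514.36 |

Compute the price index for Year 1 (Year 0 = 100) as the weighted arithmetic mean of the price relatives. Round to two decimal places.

90.06

plastic resin: 27.4 × (1.94/2.19) = 27.4 × 0.885845 = 24.2721
glass: 13.3 × (2.01/2.61) = 13.3 × 0.770115 = 10.2425
sand: 10.3 × (46.84/40.27) = 10.3 × 1.163149 = 11.9804
cement: 26.7 × (4.80/6.05) = 26.7 × 0.793388 = 21.1835
rubber: 9.4 × (1.46/1.42) = 9.4 × 1.028169 = 9.6648
paper pulp: 12.9 × (514.36/521.95) = 12.9 × 0.985458 = 12.7124
Index = Σ wᵢ·(p₁ᵢ/p₀ᵢ) = 24.2721 + 10.2425 + 11.9804 + 21.1835 + 9.6648 + 12.7124 = 90.0558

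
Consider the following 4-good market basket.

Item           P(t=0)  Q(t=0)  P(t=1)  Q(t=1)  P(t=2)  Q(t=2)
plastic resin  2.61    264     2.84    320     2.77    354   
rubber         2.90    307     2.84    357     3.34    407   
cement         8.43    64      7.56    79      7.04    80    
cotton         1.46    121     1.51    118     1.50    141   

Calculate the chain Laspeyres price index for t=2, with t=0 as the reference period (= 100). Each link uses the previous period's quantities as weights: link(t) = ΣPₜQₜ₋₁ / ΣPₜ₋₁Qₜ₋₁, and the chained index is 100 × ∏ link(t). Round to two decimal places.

103.89

Link t=0→t=1:
ΣP(t=1)Q(t=0) = 2.84×264 + 2.84×307 + 7.56×64 + 1.51×121 = 749.76 + 871.88 + 483.84 + 182.71 = 2288.19
ΣP(t=0)Q(t=0) = 2.61×264 + 2.90×307 + 8.43×64 + 1.46×121 = 689.04 + 890.3 + 539.52 + 176.66 = 2295.52
link = 2288.19/2295.52 = 0.996807
Link t=1→t=2:
ΣP(t=2)Q(t=1) = 2.77×320 + 3.34×357 + 7.04×79 + 1.50×118 = 886.4 + 1192.38 + 556.16 + 177 = 2811.94
ΣP(t=1)Q(t=1) = 2.84×320 + 2.84×357 + 7.56×79 + 1.51×118 = 908.8 + 1013.88 + 597.24 + 178.18 = 2698.1
link = 2811.94/2698.1 = 1.042193
Chained index = 100 × 0.996807 × 1.042193 = 103.8865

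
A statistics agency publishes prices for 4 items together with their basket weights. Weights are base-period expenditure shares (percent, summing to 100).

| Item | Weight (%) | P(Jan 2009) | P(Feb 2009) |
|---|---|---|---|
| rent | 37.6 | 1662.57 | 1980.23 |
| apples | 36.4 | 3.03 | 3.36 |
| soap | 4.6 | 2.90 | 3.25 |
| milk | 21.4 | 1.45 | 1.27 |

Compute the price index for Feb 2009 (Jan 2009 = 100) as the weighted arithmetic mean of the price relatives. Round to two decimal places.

rent: 37.6 × (1980.23/1662.57) = 37.6 × 1.191066 = 44.7841
apples: 36.4 × (3.36/3.03) = 36.4 × 1.108911 = 40.3644
soap: 4.6 × (3.25/2.90) = 4.6 × 1.120690 = 5.1552
milk: 21.4 × (1.27/1.45) = 21.4 × 0.875862 = 18.7434
Index = Σ wᵢ·(p₁ᵢ/p₀ᵢ) = 44.7841 + 40.3644 + 5.1552 + 18.7434 = 109.0470

109.05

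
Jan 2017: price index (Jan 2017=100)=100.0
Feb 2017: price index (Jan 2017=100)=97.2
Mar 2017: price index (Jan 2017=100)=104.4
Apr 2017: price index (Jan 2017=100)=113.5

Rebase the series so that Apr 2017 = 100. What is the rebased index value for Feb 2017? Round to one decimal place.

Rebased(Feb 2017) = 97.2 / 113.5 × 100 = 85.6388

85.6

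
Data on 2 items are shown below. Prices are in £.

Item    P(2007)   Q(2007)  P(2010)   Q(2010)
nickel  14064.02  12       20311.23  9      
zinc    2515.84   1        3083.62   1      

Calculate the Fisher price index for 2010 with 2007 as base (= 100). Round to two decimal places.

Laspeyres component (base-period weights):
ΣP(2010)Q(2007) = 20311.23×12 + 3083.62×1 = 243734.76 + 3083.62 = 246818.38
ΣP(2007)Q(2007) = 14064.02×12 + 2515.84×1 = 168768.24 + 2515.84 = 171284.08
L = 246818.38 / 171284.08 × 100 = 144.0988
Paasche component (current-period weights):
ΣP(2010)Q(2010) = 20311.23×9 + 3083.62×1 = 182801.07 + 3083.62 = 185884.69
ΣP(2007)Q(2010) = 14064.02×9 + 2515.84×1 = 126576.18 + 2515.84 = 129092.02
P = 185884.69 / 129092.02 × 100 = 143.9939
Fisher = √(L × P) = √(144.0988 × 143.9939) = 144.0464

144.05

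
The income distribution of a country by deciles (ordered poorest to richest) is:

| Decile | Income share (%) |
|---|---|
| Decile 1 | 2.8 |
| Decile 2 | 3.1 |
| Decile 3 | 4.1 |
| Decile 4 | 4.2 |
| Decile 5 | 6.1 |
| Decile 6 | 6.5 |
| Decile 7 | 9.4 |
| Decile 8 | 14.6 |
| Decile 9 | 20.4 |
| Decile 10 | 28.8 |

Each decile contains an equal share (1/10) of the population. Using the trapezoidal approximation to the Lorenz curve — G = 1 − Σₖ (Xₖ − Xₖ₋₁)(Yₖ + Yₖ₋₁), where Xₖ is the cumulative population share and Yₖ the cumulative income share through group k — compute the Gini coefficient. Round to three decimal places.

0.424

Cumulative income shares Yₖ: 0.0280, 0.0590, 0.1000, 0.1420, 0.2030, 0.2680, 0.3620, 0.5080, 0.7120, 1.0000
Σ (Xₖ−Xₖ₋₁)(Yₖ+Yₖ₋₁) = (1/10)(0.0280+0.0000) + (1/10)(0.0590+0.0280) + (1/10)(0.1000+0.0590) + (1/10)(0.1420+0.1000) + (1/10)(0.2030+0.1420) + (1/10)(0.2680+0.2030) + (1/10)(0.3620+0.2680) + (1/10)(0.5080+0.3620) + (1/10)(0.7120+0.5080) + (1/10)(1.0000+0.7120)
  = 0.0028 + 0.0087 + 0.0159 + 0.0242 + 0.0345 + 0.0471 + 0.0630 + 0.0870 + 0.1220 + 0.1712 = 0.5764
G = 1 − 0.5764 = 0.4236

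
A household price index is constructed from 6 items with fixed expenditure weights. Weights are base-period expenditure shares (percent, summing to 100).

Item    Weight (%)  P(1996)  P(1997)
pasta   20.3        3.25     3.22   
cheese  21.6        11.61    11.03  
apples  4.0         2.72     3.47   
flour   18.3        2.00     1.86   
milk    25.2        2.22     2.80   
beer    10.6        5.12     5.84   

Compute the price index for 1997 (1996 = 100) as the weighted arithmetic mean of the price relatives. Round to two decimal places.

106.63

pasta: 20.3 × (3.22/3.25) = 20.3 × 0.990769 = 20.1126
cheese: 21.6 × (11.03/11.61) = 21.6 × 0.950043 = 20.5209
apples: 4.0 × (3.47/2.72) = 4.0 × 1.275735 = 5.1029
flour: 18.3 × (1.86/2.00) = 18.3 × 0.930000 = 17.0190
milk: 25.2 × (2.80/2.22) = 25.2 × 1.261261 = 31.7838
beer: 10.6 × (5.84/5.12) = 10.6 × 1.140625 = 12.0906
Index = Σ wᵢ·(p₁ᵢ/p₀ᵢ) = 20.1126 + 20.5209 + 5.1029 + 17.0190 + 31.7838 + 12.0906 = 106.6299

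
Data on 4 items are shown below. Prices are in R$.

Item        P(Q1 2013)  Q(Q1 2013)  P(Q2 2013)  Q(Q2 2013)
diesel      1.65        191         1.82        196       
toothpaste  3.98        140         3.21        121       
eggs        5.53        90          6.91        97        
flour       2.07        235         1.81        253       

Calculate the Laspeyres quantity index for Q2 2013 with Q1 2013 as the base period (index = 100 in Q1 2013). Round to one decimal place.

100.5

Laspeyres quantity index uses base-period prices as weights.
ΣP(Q1 2013)·Q(Q2 2013) = 1.65×196 + 3.98×121 + 5.53×97 + 2.07×253 = 323.4 + 481.58 + 536.41 + 523.71 = 1865.1
ΣP(Q1 2013)·Q(Q1 2013) = 1.65×191 + 3.98×140 + 5.53×90 + 2.07×235 = 315.15 + 557.2 + 497.7 + 486.45 = 1856.5
Index = 1865.1 / 1856.5 × 100 = 100.4632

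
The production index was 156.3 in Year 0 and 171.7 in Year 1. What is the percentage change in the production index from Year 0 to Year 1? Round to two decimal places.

Change = (171.7 − 156.3) / 156.3 × 100
       = 15.4 / 156.3 × 100 = 9.8528%

9.85%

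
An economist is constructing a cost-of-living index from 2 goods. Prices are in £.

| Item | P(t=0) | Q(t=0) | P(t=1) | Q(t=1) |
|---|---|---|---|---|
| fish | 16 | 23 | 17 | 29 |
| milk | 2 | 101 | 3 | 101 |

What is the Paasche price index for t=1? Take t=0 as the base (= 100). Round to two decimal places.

119.52

Paasche price index uses current-period quantities as weights.
ΣP(t=1)·Q(t=1) = 17×29 + 3×101 = 493 + 303 = 796
ΣP(t=0)·Q(t=1) = 16×29 + 2×101 = 464 + 202 = 666
Index = 796 / 666 × 100 = 119.5195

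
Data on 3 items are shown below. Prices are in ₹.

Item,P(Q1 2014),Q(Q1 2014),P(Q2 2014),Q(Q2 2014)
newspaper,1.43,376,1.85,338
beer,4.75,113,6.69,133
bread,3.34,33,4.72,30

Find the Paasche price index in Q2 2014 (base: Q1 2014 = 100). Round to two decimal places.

136.32

Paasche price index uses current-period quantities as weights.
ΣP(Q2 2014)·Q(Q2 2014) = 1.85×338 + 6.69×133 + 4.72×30 = 625.3 + 889.77 + 141.6 = 1656.67
ΣP(Q1 2014)·Q(Q2 2014) = 1.43×338 + 4.75×133 + 3.34×30 = 483.34 + 631.75 + 100.2 = 1215.29
Index = 1656.67 / 1215.29 × 100 = 136.3189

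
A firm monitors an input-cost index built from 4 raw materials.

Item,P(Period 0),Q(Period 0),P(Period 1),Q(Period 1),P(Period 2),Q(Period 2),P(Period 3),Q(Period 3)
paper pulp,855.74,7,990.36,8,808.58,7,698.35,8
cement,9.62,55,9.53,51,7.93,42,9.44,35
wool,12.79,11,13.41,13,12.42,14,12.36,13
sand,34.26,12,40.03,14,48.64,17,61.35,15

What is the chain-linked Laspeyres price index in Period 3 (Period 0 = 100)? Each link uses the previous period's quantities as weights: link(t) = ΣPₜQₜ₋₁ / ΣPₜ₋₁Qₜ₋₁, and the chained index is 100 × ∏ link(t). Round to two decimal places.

Link Period 0→Period 1:
ΣP(Period 1)Q(Period 0) = 990.36×7 + 9.53×55 + 13.41×11 + 40.03×12 = 6932.52 + 524.15 + 147.51 + 480.36 = 8084.54
ΣP(Period 0)Q(Period 0) = 855.74×7 + 9.62×55 + 12.79×11 + 34.26×12 = 5990.18 + 529.1 + 140.69 + 411.12 = 7071.09
link = 8084.54/7071.09 = 1.143323
Link Period 1→Period 2:
ΣP(Period 2)Q(Period 1) = 808.58×8 + 7.93×51 + 12.42×13 + 48.64×14 = 6468.64 + 404.43 + 161.46 + 680.96 = 7715.49
ΣP(Period 1)Q(Period 1) = 990.36×8 + 9.53×51 + 13.41×13 + 40.03×14 = 7922.88 + 486.03 + 174.33 + 560.42 = 9143.66
link = 7715.49/9143.66 = 0.843808
Link Period 2→Period 3:
ΣP(Period 3)Q(Period 2) = 698.35×7 + 9.44×42 + 12.36×14 + 61.35×17 = 4888.45 + 396.48 + 173.04 + 1042.95 = 6500.92
ΣP(Period 2)Q(Period 2) = 808.58×7 + 7.93×42 + 12.42×14 + 48.64×17 = 5660.06 + 333.06 + 173.88 + 826.88 = 6993.88
link = 6500.92/6993.88 = 0.929516
Chained index = 100 × 1.143323 × 0.843808 × 0.929516 = 89.6745

89.67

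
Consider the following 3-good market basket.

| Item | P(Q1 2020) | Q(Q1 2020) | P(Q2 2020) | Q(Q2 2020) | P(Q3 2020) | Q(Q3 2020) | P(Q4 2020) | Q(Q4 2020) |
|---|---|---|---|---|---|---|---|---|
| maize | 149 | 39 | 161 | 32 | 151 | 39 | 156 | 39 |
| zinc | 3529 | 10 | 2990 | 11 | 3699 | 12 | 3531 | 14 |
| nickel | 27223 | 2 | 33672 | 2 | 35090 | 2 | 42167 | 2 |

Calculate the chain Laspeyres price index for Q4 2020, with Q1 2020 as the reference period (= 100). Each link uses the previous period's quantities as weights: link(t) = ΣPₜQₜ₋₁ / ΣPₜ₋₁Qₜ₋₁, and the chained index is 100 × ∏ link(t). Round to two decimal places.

Link Q1 2020→Q2 2020:
ΣP(Q2 2020)Q(Q1 2020) = 161×39 + 2990×10 + 33672×2 = 6279 + 29900 + 67344 = 103523
ΣP(Q1 2020)Q(Q1 2020) = 149×39 + 3529×10 + 27223×2 = 5811 + 35290 + 54446 = 95547
link = 103523/95547 = 1.083477
Link Q2 2020→Q3 2020:
ΣP(Q3 2020)Q(Q2 2020) = 151×32 + 3699×11 + 35090×2 = 4832 + 40689 + 70180 = 115701
ΣP(Q2 2020)Q(Q2 2020) = 161×32 + 2990×11 + 33672×2 = 5152 + 32890 + 67344 = 105386
link = 115701/105386 = 1.097878
Link Q3 2020→Q4 2020:
ΣP(Q4 2020)Q(Q3 2020) = 156×39 + 3531×12 + 42167×2 = 6084 + 42372 + 84334 = 132790
ΣP(Q3 2020)Q(Q3 2020) = 151×39 + 3699×12 + 35090×2 = 5889 + 44388 + 70180 = 120457
link = 132790/120457 = 1.102385
Chained index = 100 × 1.083477 × 1.097878 × 1.102385 = 131.1316

131.13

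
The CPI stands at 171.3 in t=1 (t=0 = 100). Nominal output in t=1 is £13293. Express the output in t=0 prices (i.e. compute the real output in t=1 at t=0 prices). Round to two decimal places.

Real = Nominal ÷ (Index/100) = 13293 ÷ (171.3/100)
     = 13293 ÷ 1.713 = 7760.0701

7760.07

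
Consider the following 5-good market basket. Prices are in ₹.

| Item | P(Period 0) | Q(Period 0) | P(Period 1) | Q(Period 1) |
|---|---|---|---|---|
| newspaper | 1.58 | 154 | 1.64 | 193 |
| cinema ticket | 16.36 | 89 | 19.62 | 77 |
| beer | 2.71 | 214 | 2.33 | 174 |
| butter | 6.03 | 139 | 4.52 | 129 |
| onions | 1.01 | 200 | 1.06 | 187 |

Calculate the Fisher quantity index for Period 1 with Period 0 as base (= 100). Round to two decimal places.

Laspeyres component (base-period weights):
ΣP(Period 0)Q(Period 1) = 1.58×193 + 16.36×77 + 2.71×174 + 6.03×129 + 1.01×187 = 304.94 + 1259.72 + 471.54 + 777.87 + 188.87 = 3002.94
ΣP(Period 0)Q(Period 0) = 1.58×154 + 16.36×89 + 2.71×214 + 6.03×139 + 1.01×200 = 243.32 + 1456.04 + 579.94 + 838.17 + 202 = 3319.47
L = 3002.94 / 3319.47 × 100 = 90.4644
Paasche component (current-period weights):
ΣP(Period 1)Q(Period 1) = 1.64×193 + 19.62×77 + 2.33×174 + 4.52×129 + 1.06×187 = 316.52 + 1510.74 + 405.42 + 583.08 + 198.22 = 3013.98
ΣP(Period 1)Q(Period 0) = 1.64×154 + 19.62×89 + 2.33×214 + 4.52×139 + 1.06×200 = 252.56 + 1746.18 + 498.62 + 628.28 + 212 = 3337.64
P = 3013.98 / 3337.64 × 100 = 90.3027
Fisher = √(L × P) = √(90.4644 × 90.3027) = 90.3835

90.38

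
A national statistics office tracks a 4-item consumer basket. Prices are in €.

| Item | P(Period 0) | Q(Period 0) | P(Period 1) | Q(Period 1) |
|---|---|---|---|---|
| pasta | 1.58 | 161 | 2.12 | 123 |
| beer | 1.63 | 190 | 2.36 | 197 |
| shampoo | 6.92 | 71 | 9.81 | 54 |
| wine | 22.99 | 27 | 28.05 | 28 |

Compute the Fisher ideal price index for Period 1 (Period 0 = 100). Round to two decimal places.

Laspeyres component (base-period weights):
ΣP(Period 1)Q(Period 0) = 2.12×161 + 2.36×190 + 9.81×71 + 28.05×27 = 341.32 + 448.4 + 696.51 + 757.35 = 2243.58
ΣP(Period 0)Q(Period 0) = 1.58×161 + 1.63×190 + 6.92×71 + 22.99×27 = 254.38 + 309.7 + 491.32 + 620.73 = 1676.13
L = 2243.58 / 1676.13 × 100 = 133.8548
Paasche component (current-period weights):
ΣP(Period 1)Q(Period 1) = 2.12×123 + 2.36×197 + 9.81×54 + 28.05×28 = 260.76 + 464.92 + 529.74 + 785.4 = 2040.82
ΣP(Period 0)Q(Period 1) = 1.58×123 + 1.63×197 + 6.92×54 + 22.99×28 = 194.34 + 321.11 + 373.68 + 643.72 = 1532.85
P = 2040.82 / 1532.85 × 100 = 133.1389
Fisher = √(L × P) = √(133.8548 × 133.1389) = 133.4964

133.50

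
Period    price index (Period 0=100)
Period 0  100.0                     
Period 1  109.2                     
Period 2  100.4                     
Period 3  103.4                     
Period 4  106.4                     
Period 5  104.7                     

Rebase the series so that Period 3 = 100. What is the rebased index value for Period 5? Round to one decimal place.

Rebased(Period 5) = 104.7 / 103.4 × 100 = 101.2573

101.3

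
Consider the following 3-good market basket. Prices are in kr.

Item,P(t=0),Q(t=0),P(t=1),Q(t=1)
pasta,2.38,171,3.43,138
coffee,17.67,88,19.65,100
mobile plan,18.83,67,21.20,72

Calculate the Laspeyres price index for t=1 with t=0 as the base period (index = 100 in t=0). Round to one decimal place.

115.9

Laspeyres price index uses base-period quantities as weights.
ΣP(t=1)·Q(t=0) = 3.43×171 + 19.65×88 + 21.20×67 = 586.53 + 1729.2 + 1420.4 = 3736.13
ΣP(t=0)·Q(t=0) = 2.38×171 + 17.67×88 + 18.83×67 = 406.98 + 1554.96 + 1261.61 = 3223.55
Index = 3736.13 / 3223.55 × 100 = 115.9011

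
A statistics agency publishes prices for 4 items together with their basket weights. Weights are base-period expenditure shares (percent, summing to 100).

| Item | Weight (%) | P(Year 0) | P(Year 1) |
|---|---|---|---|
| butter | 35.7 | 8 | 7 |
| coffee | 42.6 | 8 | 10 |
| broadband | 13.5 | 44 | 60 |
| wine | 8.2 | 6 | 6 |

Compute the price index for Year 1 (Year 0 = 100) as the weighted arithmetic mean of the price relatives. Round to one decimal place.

111.1

butter: 35.7 × (7/8) = 35.7 × 0.875000 = 31.2375
coffee: 42.6 × (10/8) = 42.6 × 1.250000 = 53.2500
broadband: 13.5 × (60/44) = 13.5 × 1.363636 = 18.4091
wine: 8.2 × (6/6) = 8.2 × 1.000000 = 8.2000
Index = Σ wᵢ·(p₁ᵢ/p₀ᵢ) = 31.2375 + 53.2500 + 18.4091 + 8.2000 = 111.0966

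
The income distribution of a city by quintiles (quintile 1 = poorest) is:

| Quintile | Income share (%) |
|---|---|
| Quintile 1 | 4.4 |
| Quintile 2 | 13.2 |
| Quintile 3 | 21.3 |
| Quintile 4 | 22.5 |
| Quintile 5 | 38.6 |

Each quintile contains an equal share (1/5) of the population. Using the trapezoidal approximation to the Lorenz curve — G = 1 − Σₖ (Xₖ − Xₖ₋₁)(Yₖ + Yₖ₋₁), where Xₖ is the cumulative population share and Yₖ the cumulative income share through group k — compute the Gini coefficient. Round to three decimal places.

0.311

Cumulative income shares Yₖ: 0.0440, 0.1760, 0.3890, 0.6140, 1.0000
Σ (Xₖ−Xₖ₋₁)(Yₖ+Yₖ₋₁) = (1/5)(0.0440+0.0000) + (1/5)(0.1760+0.0440) + (1/5)(0.3890+0.1760) + (1/5)(0.6140+0.3890) + (1/5)(1.0000+0.6140)
  = 0.0088 + 0.0440 + 0.1130 + 0.2006 + 0.3228 = 0.6892
G = 1 − 0.6892 = 0.3108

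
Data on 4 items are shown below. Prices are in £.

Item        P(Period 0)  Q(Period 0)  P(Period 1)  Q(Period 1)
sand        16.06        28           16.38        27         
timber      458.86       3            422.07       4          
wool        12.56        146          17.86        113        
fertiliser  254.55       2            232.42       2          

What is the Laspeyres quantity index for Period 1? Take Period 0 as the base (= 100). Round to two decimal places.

Laspeyres quantity index uses base-period prices as weights.
ΣP(Period 0)·Q(Period 1) = 16.06×27 + 458.86×4 + 12.56×113 + 254.55×2 = 433.62 + 1835.44 + 1419.28 + 509.1 = 4197.44
ΣP(Period 0)·Q(Period 0) = 16.06×28 + 458.86×3 + 12.56×146 + 254.55×2 = 449.68 + 1376.58 + 1833.76 + 509.1 = 4169.12
Index = 4197.44 / 4169.12 × 100 = 100.6793

100.68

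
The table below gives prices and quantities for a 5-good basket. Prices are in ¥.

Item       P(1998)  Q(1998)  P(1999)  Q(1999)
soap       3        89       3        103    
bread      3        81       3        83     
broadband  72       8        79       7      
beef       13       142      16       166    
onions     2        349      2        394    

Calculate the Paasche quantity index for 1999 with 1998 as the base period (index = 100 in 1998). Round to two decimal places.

Paasche quantity index uses current-period prices as weights.
ΣP(1999)·Q(1999) = 3×103 + 3×83 + 79×7 + 16×166 + 2×394 = 309 + 249 + 553 + 2656 + 788 = 4555
ΣP(1999)·Q(1998) = 3×89 + 3×81 + 79×8 + 16×142 + 2×349 = 267 + 243 + 632 + 2272 + 698 = 4112
Index = 4555 / 4112 × 100 = 110.7733

110.77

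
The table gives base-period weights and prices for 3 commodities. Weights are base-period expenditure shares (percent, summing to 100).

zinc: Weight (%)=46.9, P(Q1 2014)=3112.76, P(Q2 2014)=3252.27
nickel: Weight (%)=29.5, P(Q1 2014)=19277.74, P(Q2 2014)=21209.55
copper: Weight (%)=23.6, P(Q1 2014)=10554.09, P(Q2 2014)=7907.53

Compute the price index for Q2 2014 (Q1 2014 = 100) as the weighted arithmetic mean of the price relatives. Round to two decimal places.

99.14

zinc: 46.9 × (3252.27/3112.76) = 46.9 × 1.044819 = 49.0020
nickel: 29.5 × (21209.55/19277.74) = 29.5 × 1.100209 = 32.4562
copper: 23.6 × (7907.53/10554.09) = 23.6 × 0.749238 = 17.6820
Index = Σ wᵢ·(p₁ᵢ/p₀ᵢ) = 49.0020 + 32.4562 + 17.6820 = 99.1402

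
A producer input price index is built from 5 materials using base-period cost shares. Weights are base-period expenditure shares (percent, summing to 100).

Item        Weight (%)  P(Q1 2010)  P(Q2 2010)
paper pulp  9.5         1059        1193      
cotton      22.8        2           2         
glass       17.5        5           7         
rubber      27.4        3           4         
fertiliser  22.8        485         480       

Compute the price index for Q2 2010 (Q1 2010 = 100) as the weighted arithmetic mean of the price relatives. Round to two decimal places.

paper pulp: 9.5 × (1193/1059) = 9.5 × 1.126534 = 10.7021
cotton: 22.8 × (2/2) = 22.8 × 1.000000 = 22.8000
glass: 17.5 × (7/5) = 17.5 × 1.400000 = 24.5000
rubber: 27.4 × (4/3) = 27.4 × 1.333333 = 36.5333
fertiliser: 22.8 × (480/485) = 22.8 × 0.989691 = 22.5649
Index = Σ wᵢ·(p₁ᵢ/p₀ᵢ) = 10.7021 + 22.8000 + 24.5000 + 36.5333 + 22.5649 = 117.1004

117.10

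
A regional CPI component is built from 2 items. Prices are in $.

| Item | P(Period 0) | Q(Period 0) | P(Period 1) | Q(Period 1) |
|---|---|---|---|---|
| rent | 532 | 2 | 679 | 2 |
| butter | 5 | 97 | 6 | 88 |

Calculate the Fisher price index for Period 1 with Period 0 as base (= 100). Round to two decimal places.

125.32

Laspeyres component (base-period weights):
ΣP(Period 1)Q(Period 0) = 679×2 + 6×97 = 1358 + 582 = 1940
ΣP(Period 0)Q(Period 0) = 532×2 + 5×97 = 1064 + 485 = 1549
L = 1940 / 1549 × 100 = 125.2421
Paasche component (current-period weights):
ΣP(Period 1)Q(Period 1) = 679×2 + 6×88 = 1358 + 528 = 1886
ΣP(Period 0)Q(Period 1) = 532×2 + 5×88 = 1064 + 440 = 1504
P = 1886 / 1504 × 100 = 125.3989
Fisher = √(L × P) = √(125.2421 × 125.3989) = 125.3205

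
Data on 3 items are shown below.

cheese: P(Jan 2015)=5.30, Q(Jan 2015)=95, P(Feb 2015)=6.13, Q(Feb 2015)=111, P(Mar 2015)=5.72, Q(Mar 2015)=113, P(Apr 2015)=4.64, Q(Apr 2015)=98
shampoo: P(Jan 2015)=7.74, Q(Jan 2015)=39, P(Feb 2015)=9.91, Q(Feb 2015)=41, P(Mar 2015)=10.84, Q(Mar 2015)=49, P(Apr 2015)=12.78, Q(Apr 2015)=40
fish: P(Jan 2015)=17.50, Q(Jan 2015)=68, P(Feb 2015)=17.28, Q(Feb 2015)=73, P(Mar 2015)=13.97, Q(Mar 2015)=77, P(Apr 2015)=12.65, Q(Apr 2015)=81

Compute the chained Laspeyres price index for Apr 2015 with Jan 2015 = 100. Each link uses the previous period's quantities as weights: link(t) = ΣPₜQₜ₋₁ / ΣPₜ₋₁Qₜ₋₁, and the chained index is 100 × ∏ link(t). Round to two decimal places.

Link Jan 2015→Feb 2015:
ΣP(Feb 2015)Q(Jan 2015) = 6.13×95 + 9.91×39 + 17.28×68 = 582.35 + 386.49 + 1175.04 = 2143.88
ΣP(Jan 2015)Q(Jan 2015) = 5.30×95 + 7.74×39 + 17.50×68 = 503.5 + 301.86 + 1190 = 1995.36
link = 2143.88/1995.36 = 1.074433
Link Feb 2015→Mar 2015:
ΣP(Mar 2015)Q(Feb 2015) = 5.72×111 + 10.84×41 + 13.97×73 = 634.92 + 444.44 + 1019.81 = 2099.17
ΣP(Feb 2015)Q(Feb 2015) = 6.13×111 + 9.91×41 + 17.28×73 = 680.43 + 406.31 + 1261.44 = 2348.18
link = 2099.17/2348.18 = 0.893956
Link Mar 2015→Apr 2015:
ΣP(Apr 2015)Q(Mar 2015) = 4.64×113 + 12.78×49 + 12.65×77 = 524.32 + 626.22 + 974.05 = 2124.59
ΣP(Mar 2015)Q(Mar 2015) = 5.72×113 + 10.84×49 + 13.97×77 = 646.36 + 531.16 + 1075.69 = 2253.21
link = 2124.59/2253.21 = 0.942917
Chained index = 100 × 1.074433 × 0.893956 × 0.942917 = 90.5668

90.57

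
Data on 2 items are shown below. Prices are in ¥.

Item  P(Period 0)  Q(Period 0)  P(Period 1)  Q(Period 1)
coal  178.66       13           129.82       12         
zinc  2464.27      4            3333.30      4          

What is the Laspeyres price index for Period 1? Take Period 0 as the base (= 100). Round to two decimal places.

Laspeyres price index uses base-period quantities as weights.
ΣP(Period 1)·Q(Period 0) = 129.82×13 + 3333.30×4 = 1687.66 + 13333.2 = 15020.86
ΣP(Period 0)·Q(Period 0) = 178.66×13 + 2464.27×4 = 2322.58 + 9857.08 = 12179.66
Index = 15020.86 / 12179.66 × 100 = 123.3274

123.33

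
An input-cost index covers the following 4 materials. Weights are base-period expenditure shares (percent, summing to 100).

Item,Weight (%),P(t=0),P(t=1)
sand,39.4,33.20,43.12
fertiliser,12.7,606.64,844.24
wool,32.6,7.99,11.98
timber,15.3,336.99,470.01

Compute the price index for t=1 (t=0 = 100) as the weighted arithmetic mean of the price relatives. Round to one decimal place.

139.1

sand: 39.4 × (43.12/33.20) = 39.4 × 1.298795 = 51.1725
fertiliser: 12.7 × (844.24/606.64) = 12.7 × 1.391666 = 17.6742
wool: 32.6 × (11.98/7.99) = 32.6 × 1.499374 = 48.8796
timber: 15.3 × (470.01/336.99) = 15.3 × 1.394730 = 21.3394
Index = Σ wᵢ·(p₁ᵢ/p₀ᵢ) = 51.1725 + 17.6742 + 48.8796 + 21.3394 = 139.0656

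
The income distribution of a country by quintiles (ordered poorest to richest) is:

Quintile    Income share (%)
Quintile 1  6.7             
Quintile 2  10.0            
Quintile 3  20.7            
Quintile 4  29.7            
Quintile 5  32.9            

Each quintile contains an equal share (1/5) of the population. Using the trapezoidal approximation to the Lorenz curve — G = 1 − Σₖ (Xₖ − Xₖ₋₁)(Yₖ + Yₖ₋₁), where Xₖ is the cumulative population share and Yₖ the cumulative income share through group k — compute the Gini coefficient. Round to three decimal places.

Cumulative income shares Yₖ: 0.0670, 0.1670, 0.3740, 0.6710, 1.0000
Σ (Xₖ−Xₖ₋₁)(Yₖ+Yₖ₋₁) = (1/5)(0.0670+0.0000) + (1/5)(0.1670+0.0670) + (1/5)(0.3740+0.1670) + (1/5)(0.6710+0.3740) + (1/5)(1.0000+0.6710)
  = 0.0134 + 0.0468 + 0.1082 + 0.2090 + 0.3342 = 0.7116
G = 1 − 0.7116 = 0.2884

0.288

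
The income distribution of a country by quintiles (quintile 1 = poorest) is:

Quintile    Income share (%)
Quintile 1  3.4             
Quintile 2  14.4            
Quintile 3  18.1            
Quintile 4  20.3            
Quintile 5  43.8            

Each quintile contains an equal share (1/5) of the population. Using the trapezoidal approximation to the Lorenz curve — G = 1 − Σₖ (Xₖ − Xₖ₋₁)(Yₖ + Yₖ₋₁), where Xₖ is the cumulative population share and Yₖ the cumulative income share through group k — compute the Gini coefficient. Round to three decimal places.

Cumulative income shares Yₖ: 0.0340, 0.1780, 0.3590, 0.5620, 1.0000
Σ (Xₖ−Xₖ₋₁)(Yₖ+Yₖ₋₁) = (1/5)(0.0340+0.0000) + (1/5)(0.1780+0.0340) + (1/5)(0.3590+0.1780) + (1/5)(0.5620+0.3590) + (1/5)(1.0000+0.5620)
  = 0.0068 + 0.0424 + 0.1074 + 0.1842 + 0.3124 = 0.6532
G = 1 − 0.6532 = 0.3468

0.347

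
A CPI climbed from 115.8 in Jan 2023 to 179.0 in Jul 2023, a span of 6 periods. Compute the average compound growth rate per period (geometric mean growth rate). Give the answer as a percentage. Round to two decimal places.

7.53%

Growth factor = (179.0/115.8)^(1/6) = (1.545769)^(1/6) = 1.075286
Growth rate = 1.075286 − 1 = 0.075286 = 7.5286%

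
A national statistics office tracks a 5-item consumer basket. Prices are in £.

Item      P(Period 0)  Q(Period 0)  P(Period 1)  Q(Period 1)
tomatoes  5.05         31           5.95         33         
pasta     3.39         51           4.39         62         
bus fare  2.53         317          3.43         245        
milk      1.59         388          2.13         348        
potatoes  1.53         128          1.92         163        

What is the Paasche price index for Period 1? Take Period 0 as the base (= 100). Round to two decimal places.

131.33

Paasche price index uses current-period quantities as weights.
ΣP(Period 1)·Q(Period 1) = 5.95×33 + 4.39×62 + 3.43×245 + 2.13×348 + 1.92×163 = 196.35 + 272.18 + 840.35 + 741.24 + 312.96 = 2363.08
ΣP(Period 0)·Q(Period 1) = 5.05×33 + 3.39×62 + 2.53×245 + 1.59×348 + 1.53×163 = 166.65 + 210.18 + 619.85 + 553.32 + 249.39 = 1799.39
Index = 2363.08 / 1799.39 × 100 = 131.3267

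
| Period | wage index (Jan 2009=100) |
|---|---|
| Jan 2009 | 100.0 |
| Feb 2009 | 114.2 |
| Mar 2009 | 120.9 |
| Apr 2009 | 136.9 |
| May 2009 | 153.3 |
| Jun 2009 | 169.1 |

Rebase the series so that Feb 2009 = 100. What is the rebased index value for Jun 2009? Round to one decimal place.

Rebased(Jun 2009) = 169.1 / 114.2 × 100 = 148.0736

148.1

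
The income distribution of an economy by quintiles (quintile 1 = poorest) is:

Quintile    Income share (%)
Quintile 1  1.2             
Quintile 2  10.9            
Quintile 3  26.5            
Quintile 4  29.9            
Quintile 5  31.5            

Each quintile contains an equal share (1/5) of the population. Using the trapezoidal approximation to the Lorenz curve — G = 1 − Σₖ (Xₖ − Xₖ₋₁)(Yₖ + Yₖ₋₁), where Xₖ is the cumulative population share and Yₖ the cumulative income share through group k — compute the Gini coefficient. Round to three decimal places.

0.318

Cumulative income shares Yₖ: 0.0120, 0.1210, 0.3860, 0.6850, 1.0000
Σ (Xₖ−Xₖ₋₁)(Yₖ+Yₖ₋₁) = (1/5)(0.0120+0.0000) + (1/5)(0.1210+0.0120) + (1/5)(0.3860+0.1210) + (1/5)(0.6850+0.3860) + (1/5)(1.0000+0.6850)
  = 0.0024 + 0.0266 + 0.1014 + 0.2142 + 0.3370 = 0.6816
G = 1 − 0.6816 = 0.3184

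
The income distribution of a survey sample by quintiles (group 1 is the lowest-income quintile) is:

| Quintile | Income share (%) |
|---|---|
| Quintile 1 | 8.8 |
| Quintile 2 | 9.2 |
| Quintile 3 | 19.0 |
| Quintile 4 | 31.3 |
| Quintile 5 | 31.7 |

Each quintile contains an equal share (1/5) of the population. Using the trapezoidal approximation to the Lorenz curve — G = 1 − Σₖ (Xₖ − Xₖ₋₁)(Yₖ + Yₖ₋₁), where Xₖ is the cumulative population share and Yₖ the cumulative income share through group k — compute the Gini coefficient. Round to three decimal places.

Cumulative income shares Yₖ: 0.0880, 0.1800, 0.3700, 0.6830, 1.0000
Σ (Xₖ−Xₖ₋₁)(Yₖ+Yₖ₋₁) = (1/5)(0.0880+0.0000) + (1/5)(0.1800+0.0880) + (1/5)(0.3700+0.1800) + (1/5)(0.6830+0.3700) + (1/5)(1.0000+0.6830)
  = 0.0176 + 0.0536 + 0.1100 + 0.2106 + 0.3366 = 0.7284
G = 1 − 0.7284 = 0.2716

0.272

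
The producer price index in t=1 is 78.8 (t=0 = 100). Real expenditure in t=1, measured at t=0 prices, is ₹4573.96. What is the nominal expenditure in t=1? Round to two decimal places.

Nominal = Real × (Index/100) = 4573.96 × (78.8/100)
        = 4573.96 × 0.788 = 3604.2805

3604.28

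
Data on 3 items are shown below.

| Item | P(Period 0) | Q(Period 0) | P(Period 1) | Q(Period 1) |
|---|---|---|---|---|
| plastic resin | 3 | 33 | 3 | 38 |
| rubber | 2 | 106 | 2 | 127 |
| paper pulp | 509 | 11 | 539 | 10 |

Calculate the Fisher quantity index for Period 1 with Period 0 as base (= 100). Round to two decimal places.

92.31

Laspeyres component (base-period weights):
ΣP(Period 0)Q(Period 1) = 3×38 + 2×127 + 509×10 = 114 + 254 + 5090 = 5458
ΣP(Period 0)Q(Period 0) = 3×33 + 2×106 + 509×11 = 99 + 212 + 5599 = 5910
L = 5458 / 5910 × 100 = 92.3519
Paasche component (current-period weights):
ΣP(Period 1)Q(Period 1) = 3×38 + 2×127 + 539×10 = 114 + 254 + 5390 = 5758
ΣP(Period 1)Q(Period 0) = 3×33 + 2×106 + 539×11 = 99 + 212 + 5929 = 6240
P = 5758 / 6240 × 100 = 92.2756
Fisher = √(L × P) = √(92.3519 × 92.2756) = 92.3138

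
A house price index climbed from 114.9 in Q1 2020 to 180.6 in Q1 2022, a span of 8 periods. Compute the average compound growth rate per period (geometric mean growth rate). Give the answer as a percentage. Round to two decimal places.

5.82%

Growth factor = (180.6/114.9)^(1/8) = (1.571802)^(1/8) = 1.058156
Growth rate = 1.058156 − 1 = 0.058156 = 5.8156%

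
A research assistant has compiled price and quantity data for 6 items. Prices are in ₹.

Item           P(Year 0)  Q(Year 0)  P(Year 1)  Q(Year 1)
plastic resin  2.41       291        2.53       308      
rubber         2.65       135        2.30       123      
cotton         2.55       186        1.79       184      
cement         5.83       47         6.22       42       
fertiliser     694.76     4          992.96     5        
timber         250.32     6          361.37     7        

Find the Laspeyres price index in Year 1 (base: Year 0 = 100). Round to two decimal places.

Laspeyres price index uses base-period quantities as weights.
ΣP(Year 1)·Q(Year 0) = 2.53×291 + 2.30×135 + 1.79×186 + 6.22×47 + 992.96×4 + 361.37×6 = 736.23 + 310.5 + 332.94 + 292.34 + 3971.84 + 2168.22 = 7812.07
ΣP(Year 0)·Q(Year 0) = 2.41×291 + 2.65×135 + 2.55×186 + 5.83×47 + 694.76×4 + 250.32×6 = 701.31 + 357.75 + 474.3 + 274.01 + 2779.04 + 1501.92 = 6088.33
Index = 7812.07 / 6088.33 × 100 = 128.3122

128.31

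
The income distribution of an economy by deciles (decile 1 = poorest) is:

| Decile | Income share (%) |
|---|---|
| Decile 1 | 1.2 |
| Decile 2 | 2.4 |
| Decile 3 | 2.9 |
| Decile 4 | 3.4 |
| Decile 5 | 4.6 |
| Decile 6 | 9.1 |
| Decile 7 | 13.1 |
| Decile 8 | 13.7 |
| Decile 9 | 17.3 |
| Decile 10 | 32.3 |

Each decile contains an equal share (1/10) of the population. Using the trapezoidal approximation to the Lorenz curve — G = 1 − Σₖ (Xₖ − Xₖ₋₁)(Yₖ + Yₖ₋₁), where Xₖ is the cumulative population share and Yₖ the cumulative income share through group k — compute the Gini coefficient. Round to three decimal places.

Cumulative income shares Yₖ: 0.0120, 0.0360, 0.0650, 0.0990, 0.1450, 0.2360, 0.3670, 0.5040, 0.6770, 1.0000
Σ (Xₖ−Xₖ₋₁)(Yₖ+Yₖ₋₁) = (1/10)(0.0120+0.0000) + (1/10)(0.0360+0.0120) + (1/10)(0.0650+0.0360) + (1/10)(0.0990+0.0650) + (1/10)(0.1450+0.0990) + (1/10)(0.2360+0.1450) + (1/10)(0.3670+0.2360) + (1/10)(0.5040+0.3670) + (1/10)(0.6770+0.5040) + (1/10)(1.0000+0.6770)
  = 0.0012 + 0.0048 + 0.0101 + 0.0164 + 0.0244 + 0.0381 + 0.0603 + 0.0871 + 0.1181 + 0.1677 = 0.5282
G = 1 − 0.5282 = 0.4718

0.472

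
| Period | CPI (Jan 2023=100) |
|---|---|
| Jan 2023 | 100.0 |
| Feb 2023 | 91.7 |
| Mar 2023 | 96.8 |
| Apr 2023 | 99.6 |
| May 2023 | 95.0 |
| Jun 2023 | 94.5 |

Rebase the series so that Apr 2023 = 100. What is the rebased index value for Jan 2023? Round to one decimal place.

Rebased(Jan 2023) = 100.0 / 99.6 × 100 = 100.4016

100.4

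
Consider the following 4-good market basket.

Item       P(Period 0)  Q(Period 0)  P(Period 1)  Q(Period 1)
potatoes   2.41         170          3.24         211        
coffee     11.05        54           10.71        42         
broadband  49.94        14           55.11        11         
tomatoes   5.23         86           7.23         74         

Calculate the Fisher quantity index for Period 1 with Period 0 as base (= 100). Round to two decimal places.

89.37

Laspeyres component (base-period weights):
ΣP(Period 0)Q(Period 1) = 2.41×211 + 11.05×42 + 49.94×11 + 5.23×74 = 508.51 + 464.1 + 549.34 + 387.02 = 1908.97
ΣP(Period 0)Q(Period 0) = 2.41×170 + 11.05×54 + 49.94×14 + 5.23×86 = 409.7 + 596.7 + 699.16 + 449.78 = 2155.34
L = 1908.97 / 2155.34 × 100 = 88.5693
Paasche component (current-period weights):
ΣP(Period 1)Q(Period 1) = 3.24×211 + 10.71×42 + 55.11×11 + 7.23×74 = 683.64 + 449.82 + 606.21 + 535.02 = 2274.69
ΣP(Period 1)Q(Period 0) = 3.24×170 + 10.71×54 + 55.11×14 + 7.23×86 = 550.8 + 578.34 + 771.54 + 621.78 = 2522.46
P = 2274.69 / 2522.46 × 100 = 90.1774
Fisher = √(L × P) = √(88.5693 × 90.1774) = 89.3698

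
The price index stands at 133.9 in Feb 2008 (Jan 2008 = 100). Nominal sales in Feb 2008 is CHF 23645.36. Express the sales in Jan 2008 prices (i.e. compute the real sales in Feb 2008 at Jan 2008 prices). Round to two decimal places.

17658.97

Real = Nominal ÷ (Index/100) = 23645.36 ÷ (133.9/100)
     = 23645.36 ÷ 1.339 = 17658.9694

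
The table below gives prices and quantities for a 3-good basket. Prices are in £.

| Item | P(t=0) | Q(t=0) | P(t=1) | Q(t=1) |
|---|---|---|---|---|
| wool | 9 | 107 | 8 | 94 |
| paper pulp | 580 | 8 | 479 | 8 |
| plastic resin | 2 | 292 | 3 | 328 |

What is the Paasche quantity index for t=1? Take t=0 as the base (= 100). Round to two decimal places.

100.07

Paasche quantity index uses current-period prices as weights.
ΣP(t=1)·Q(t=1) = 8×94 + 479×8 + 3×328 = 752 + 3832 + 984 = 5568
ΣP(t=1)·Q(t=0) = 8×107 + 479×8 + 3×292 = 856 + 3832 + 876 = 5564
Index = 5568 / 5564 × 100 = 100.0719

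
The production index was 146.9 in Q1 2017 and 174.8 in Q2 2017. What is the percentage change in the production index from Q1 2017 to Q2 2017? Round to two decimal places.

18.99%

Change = (174.8 − 146.9) / 146.9 × 100
       = 27.9 / 146.9 × 100 = 18.9925%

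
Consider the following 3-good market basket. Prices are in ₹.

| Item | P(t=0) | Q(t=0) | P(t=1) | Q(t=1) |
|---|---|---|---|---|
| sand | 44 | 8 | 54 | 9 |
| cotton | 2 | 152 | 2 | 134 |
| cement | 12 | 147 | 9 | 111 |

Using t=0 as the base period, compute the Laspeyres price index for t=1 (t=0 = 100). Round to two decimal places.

85.08

Laspeyres price index uses base-period quantities as weights.
ΣP(t=1)·Q(t=0) = 54×8 + 2×152 + 9×147 = 432 + 304 + 1323 = 2059
ΣP(t=0)·Q(t=0) = 44×8 + 2×152 + 12×147 = 352 + 304 + 1764 = 2420
Index = 2059 / 2420 × 100 = 85.0826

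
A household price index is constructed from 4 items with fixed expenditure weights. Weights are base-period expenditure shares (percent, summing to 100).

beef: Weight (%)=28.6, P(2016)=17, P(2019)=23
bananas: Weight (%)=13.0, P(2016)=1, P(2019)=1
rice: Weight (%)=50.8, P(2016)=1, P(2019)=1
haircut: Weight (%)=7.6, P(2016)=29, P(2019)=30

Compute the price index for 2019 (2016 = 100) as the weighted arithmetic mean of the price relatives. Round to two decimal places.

beef: 28.6 × (23/17) = 28.6 × 1.352941 = 38.6941
bananas: 13.0 × (1/1) = 13.0 × 1.000000 = 13.0000
rice: 50.8 × (1/1) = 50.8 × 1.000000 = 50.8000
haircut: 7.6 × (30/29) = 7.6 × 1.034483 = 7.8621
Index = Σ wᵢ·(p₁ᵢ/p₀ᵢ) = 38.6941 + 13.0000 + 50.8000 + 7.8621 = 110.3562

110.36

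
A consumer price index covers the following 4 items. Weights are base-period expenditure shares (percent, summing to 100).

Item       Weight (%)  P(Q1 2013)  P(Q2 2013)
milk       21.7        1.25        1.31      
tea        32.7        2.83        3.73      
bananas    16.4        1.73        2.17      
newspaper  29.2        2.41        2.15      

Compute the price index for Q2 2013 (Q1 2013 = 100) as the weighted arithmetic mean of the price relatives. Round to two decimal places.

112.46

milk: 21.7 × (1.31/1.25) = 21.7 × 1.048000 = 22.7416
tea: 32.7 × (3.73/2.83) = 32.7 × 1.318021 = 43.0993
bananas: 16.4 × (2.17/1.73) = 16.4 × 1.254335 = 20.5711
newspaper: 29.2 × (2.15/2.41) = 29.2 × 0.892116 = 26.0498
Index = Σ wᵢ·(p₁ᵢ/p₀ᵢ) = 22.7416 + 43.0993 + 20.5711 + 26.0498 = 112.4618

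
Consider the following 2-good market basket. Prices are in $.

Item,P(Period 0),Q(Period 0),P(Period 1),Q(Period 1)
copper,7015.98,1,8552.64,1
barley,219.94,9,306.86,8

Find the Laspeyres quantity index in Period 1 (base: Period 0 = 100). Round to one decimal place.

97.6

Laspeyres quantity index uses base-period prices as weights.
ΣP(Period 0)·Q(Period 1) = 7015.98×1 + 219.94×8 = 7015.98 + 1759.52 = 8775.5
ΣP(Period 0)·Q(Period 0) = 7015.98×1 + 219.94×9 = 7015.98 + 1979.46 = 8995.44
Index = 8775.5 / 8995.44 × 100 = 97.5550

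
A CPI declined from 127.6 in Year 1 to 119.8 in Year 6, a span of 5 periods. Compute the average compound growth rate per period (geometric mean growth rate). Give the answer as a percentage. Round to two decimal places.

Growth factor = (119.8/127.6)^(1/5) = (0.938871)^(1/5) = 0.987464
Growth rate = 0.987464 − 1 = -0.012536 = -1.2536%

-1.25%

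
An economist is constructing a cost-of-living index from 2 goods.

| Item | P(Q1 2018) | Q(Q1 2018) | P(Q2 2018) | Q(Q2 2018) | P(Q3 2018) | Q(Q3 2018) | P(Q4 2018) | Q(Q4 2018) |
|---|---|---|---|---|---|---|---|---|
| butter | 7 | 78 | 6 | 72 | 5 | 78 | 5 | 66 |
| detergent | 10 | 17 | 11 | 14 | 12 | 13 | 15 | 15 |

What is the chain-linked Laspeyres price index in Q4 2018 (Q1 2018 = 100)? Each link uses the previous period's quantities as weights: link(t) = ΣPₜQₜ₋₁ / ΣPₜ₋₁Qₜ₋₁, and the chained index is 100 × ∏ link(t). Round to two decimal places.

Link Q1 2018→Q2 2018:
ΣP(Q2 2018)Q(Q1 2018) = 6×78 + 11×17 = 468 + 187 = 655
ΣP(Q1 2018)Q(Q1 2018) = 7×78 + 10×17 = 546 + 170 = 716
link = 655/716 = 0.914804
Link Q2 2018→Q3 2018:
ΣP(Q3 2018)Q(Q2 2018) = 5×72 + 12×14 = 360 + 168 = 528
ΣP(Q2 2018)Q(Q2 2018) = 6×72 + 11×14 = 432 + 154 = 586
link = 528/586 = 0.901024
Link Q3 2018→Q4 2018:
ΣP(Q4 2018)Q(Q3 2018) = 5×78 + 15×13 = 390 + 195 = 585
ΣP(Q3 2018)Q(Q3 2018) = 5×78 + 12×13 = 390 + 156 = 546
link = 585/546 = 1.071429
Chained index = 100 × 0.914804 × 0.901024 × 1.071429 = 88.3136

88.31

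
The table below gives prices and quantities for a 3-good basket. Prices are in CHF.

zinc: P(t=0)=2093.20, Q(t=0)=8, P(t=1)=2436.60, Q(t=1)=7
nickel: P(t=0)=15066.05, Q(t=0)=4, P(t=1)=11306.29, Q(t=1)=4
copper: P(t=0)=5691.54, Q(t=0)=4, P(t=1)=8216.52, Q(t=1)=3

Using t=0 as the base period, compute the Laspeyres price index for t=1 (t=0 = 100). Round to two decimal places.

Laspeyres price index uses base-period quantities as weights.
ΣP(t=1)·Q(t=0) = 2436.60×8 + 11306.29×4 + 8216.52×4 = 19492.8 + 45225.16 + 32866.08 = 97584.04
ΣP(t=0)·Q(t=0) = 2093.20×8 + 15066.05×4 + 5691.54×4 = 16745.6 + 60264.2 + 22766.16 = 99775.96
Index = 97584.04 / 99775.96 × 100 = 97.8032

97.80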